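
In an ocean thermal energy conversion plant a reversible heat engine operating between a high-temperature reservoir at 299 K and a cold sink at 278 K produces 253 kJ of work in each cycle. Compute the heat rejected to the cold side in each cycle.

η_rev = 1 − T_C/T_H = 1 − 278.00/299.00 = 0.0702.
Since Q_C/Q_H = T_C/T_H and Q_H = W/η, Q_C = W·T_C/(T_H − T_C) = 253 × 278.00/21.00 = 3350 kJ.

Q_C ≈ 3350 kJ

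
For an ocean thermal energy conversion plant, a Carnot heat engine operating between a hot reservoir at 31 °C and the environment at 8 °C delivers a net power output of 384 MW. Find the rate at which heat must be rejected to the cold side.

Q̇_C ≈ 4694 MW

T_H = 31 °C → 31 + 273.15 = 304.15 K.
T_C = 8 °C → 8 + 273.15 = 281.15 K.
The Carnot efficiency is η = 1 − T_C/T_H = 1 − 281.15/304.15 = 0.0756.
Since Q_C/Q_H = T_C/T_H and Q_H = W/η, Q_C = W·T_C/(T_H − T_C) = 384 × 281.15/23.00 = 4694 MW.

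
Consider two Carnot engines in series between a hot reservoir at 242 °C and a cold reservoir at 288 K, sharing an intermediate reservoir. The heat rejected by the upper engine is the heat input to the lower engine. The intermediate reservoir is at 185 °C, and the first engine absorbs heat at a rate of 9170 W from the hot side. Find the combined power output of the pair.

T_H = 242 °C → 242 + 273.15 = 515.15 K.
Two reversible stages in series are equivalent to a single Carnot engine between T_H and T_C, so η_total = 1 − T_C/T_H = 1 − 288.00/515.15 = 0.4409.
W_total = η_total · Q_H = 0.4409 × 9170 = 4043 W.

Ẇ_total ≈ 4043 W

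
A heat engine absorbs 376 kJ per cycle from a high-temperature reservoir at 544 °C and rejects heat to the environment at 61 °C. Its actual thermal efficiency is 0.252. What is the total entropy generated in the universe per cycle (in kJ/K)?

T_H = 544 °C → 544 + 273.15 = 817.15 K.
T_C = 61 °C → 61 + 273.15 = 334.15 K.
W = η·Q_H = 0.252 × 376 = 94.75 kJ, so Q_C = Q_H − W = 281.2 kJ.
The hot reservoir loses entropy Q_H/T_H = 376/817.15 = 0.4601 kJ/K; the cold reservoir gains Q_C/T_C = 281.2/334.15 = 0.8417 kJ/K.
ΔS_univ = −Q_H/T_H + Q_C/T_C = 0.382 kJ/K (> 0, since η = 0.252 < η_Carnot = 0.591).

ΔS_univ ≈ 0.382 kJ/K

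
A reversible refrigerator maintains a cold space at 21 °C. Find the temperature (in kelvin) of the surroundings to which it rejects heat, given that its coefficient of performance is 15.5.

T_C = 21 °C → 21 + 273.15 = 294.15 K.
COP_R = T_C/(T_H − T_C) ⇒ T_H = T_C·(1 + 1/COP_R) = 294.15 × (1 + 1/15.5) = 313 K.

T_H ≈ 313 K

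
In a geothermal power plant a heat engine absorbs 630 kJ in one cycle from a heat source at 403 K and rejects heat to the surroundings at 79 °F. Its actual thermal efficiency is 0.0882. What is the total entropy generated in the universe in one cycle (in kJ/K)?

ΔS_univ ≈ 0.3562 kJ/K

T_C = 79 °F → (79 − 32) × 5/9 = 26.11 °C = 299.26 K.
W = η·Q_H = 0.0882 × 630 = 55.57 kJ, so Q_C = Q_H − W = 574.4 kJ.
Entropy balance on the reservoirs: −Q_H/T_H = -1.563 kJ/K, +Q_C/T_C = 1.920 kJ/K.
ΔS_univ = −Q_H/T_H + Q_C/T_C = 0.3562 kJ/K (> 0, since η = 0.0882 < η_Carnot = 0.257).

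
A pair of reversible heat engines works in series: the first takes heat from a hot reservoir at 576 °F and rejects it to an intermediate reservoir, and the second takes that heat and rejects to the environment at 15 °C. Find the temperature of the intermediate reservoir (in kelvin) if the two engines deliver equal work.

T_H = 576 °F → (576 − 32) × 5/9 = 302.22 °C = 575.37 K.
T_C = 15 °C → 15 + 273.15 = 288.15 K.
For reversible stages Q_m = Q_H·(T_m/T_H). Setting W₁ = Q_H(1 − T_m/T_H) equal to W₂ = Q_m(1 − T_C/T_m) = Q_H·(T_m − T_C)/T_H gives T_H − T_m = T_m − T_C, so T_m = (T_H + T_C)/2 = (575.37 + 288.15)/2 = 432 K.

T_m ≈ 432 K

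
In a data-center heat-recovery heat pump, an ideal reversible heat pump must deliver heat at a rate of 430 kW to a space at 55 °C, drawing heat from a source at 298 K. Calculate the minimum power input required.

T_H = 55 °C → 55 + 273.15 = 328.15 K.
The Carnot heat-pump COP is COP_HP = T_H/(T_H − T_C) = 328.15/30.15 = 10.8839.
W = Q_H/COP_HP = 430/10.8839 = 39.5 kW.

Ẇ_in ≈ 39.5 kW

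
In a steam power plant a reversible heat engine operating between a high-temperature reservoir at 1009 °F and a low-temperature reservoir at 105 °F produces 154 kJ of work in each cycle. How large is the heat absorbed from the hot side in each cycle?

T_H = 1009 °F → (1009 − 32) × 5/9 = 542.78 °C = 815.93 K.
T_C = 105 °F → (105 − 32) × 5/9 = 40.56 °C = 313.71 K.
The Carnot efficiency is η = 1 − T_C/T_H = 1 − 313.71/815.93 = 0.6155.
Q_H = W/η = 154/0.6155 = 250 kJ.

Q_H ≈ 250 kJ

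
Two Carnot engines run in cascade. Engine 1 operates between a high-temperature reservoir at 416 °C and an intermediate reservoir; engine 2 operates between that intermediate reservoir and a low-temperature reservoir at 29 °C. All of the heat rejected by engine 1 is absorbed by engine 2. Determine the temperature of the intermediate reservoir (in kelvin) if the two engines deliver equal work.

T_m ≈ 496 K

T_H = 416 °C → 416 + 273.15 = 689.15 K.
T_C = 29 °C → 29 + 273.15 = 302.15 K.
For reversible stages Q_m = Q_H·(T_m/T_H). Setting W₁ = Q_H(1 − T_m/T_H) equal to W₂ = Q_m(1 − T_C/T_m) = Q_H·(T_m − T_C)/T_H gives T_H − T_m = T_m − T_C, so T_m = (T_H + T_C)/2 = (689.15 + 302.15)/2 = 496 K.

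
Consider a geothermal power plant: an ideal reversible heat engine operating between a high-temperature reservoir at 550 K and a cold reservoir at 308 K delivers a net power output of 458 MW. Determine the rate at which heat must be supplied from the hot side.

The Carnot efficiency is η = 1 − T_C/T_H = 1 − 308.00/550.00 = 0.4400.
Q_H = W/η = 458/0.4400 = 1040 MW.

Q̇_H ≈ 1040 MW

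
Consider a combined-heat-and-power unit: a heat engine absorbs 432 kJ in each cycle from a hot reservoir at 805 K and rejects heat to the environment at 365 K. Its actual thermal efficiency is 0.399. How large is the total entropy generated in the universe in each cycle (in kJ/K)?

ΔS_univ ≈ 0.175 kJ/K

W = η·Q_H = 0.399 × 432 = 172.4 kJ, so Q_C = Q_H − W = 259.6 kJ.
Reservoir entropy changes: ΔS_H = −Q_H/T_H = −432/805.00 = -0.5366 kJ/K and ΔS_C = +Q_C/T_C = 259.6/365.00 = 0.7113 kJ/K.
ΔS_univ = −Q_H/T_H + Q_C/T_C = 0.175 kJ/K (> 0, since η = 0.399 < η_Carnot = 0.547).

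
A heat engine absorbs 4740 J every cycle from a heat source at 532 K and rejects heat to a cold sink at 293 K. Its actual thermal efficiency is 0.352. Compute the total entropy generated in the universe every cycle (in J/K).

W = η·Q_H = 0.352 × 4740 = 1668 J, so Q_C = Q_H − W = 3072 J.
The hot reservoir loses entropy Q_H/T_H = 4740/532.00 = 8.910 J/K; the cold reservoir gains Q_C/T_C = 3072/293.00 = 10.48 J/K.
ΔS_univ = −Q_H/T_H + Q_C/T_C = 1.57 J/K (> 0, since η = 0.352 < η_Carnot = 0.449).

ΔS_univ ≈ 1.57 J/K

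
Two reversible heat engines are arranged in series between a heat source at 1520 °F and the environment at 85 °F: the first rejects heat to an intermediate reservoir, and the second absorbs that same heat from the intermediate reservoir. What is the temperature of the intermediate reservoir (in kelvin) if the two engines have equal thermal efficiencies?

T_H = 1520 °F → (1520 − 32) × 5/9 = 826.67 °C = 1099.82 K.
T_C = 85 °F → (85 − 32) × 5/9 = 29.44 °C = 302.59 K.
Equal efficiencies require 1 − T_m/T_H = 1 − T_C/T_m, i.e. T_m/T_H = T_C/T_m, so T_m = √(T_H·T_C) = √(1099.82 × 302.59) = 577 K.

T_m ≈ 577 K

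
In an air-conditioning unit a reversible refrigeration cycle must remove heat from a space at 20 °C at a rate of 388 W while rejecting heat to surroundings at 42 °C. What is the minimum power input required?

Ẇ_in ≈ 29.12 W

T_H = 42 °C → 42 + 273.15 = 315.15 K.
T_C = 20 °C → 20 + 273.15 = 293.15 K.
The reversible coefficient of performance is COP_R = T_C/(T_H − T_C) = 293.15/22.00 = 13.3250.
W = Q_C/COP_R = 388/13.3250 = 29.12 W.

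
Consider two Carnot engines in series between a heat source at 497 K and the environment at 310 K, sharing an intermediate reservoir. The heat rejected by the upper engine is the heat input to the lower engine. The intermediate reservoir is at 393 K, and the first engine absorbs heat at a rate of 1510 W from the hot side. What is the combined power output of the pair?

Two reversible stages in series are equivalent to a single Carnot engine between T_H and T_C, so η_total = 1 − T_C/T_H = 1 − 310.00/497.00 = 0.3763.
W_total = η_total · Q_H = 0.3763 × 1510 = 568.1 W.

Ẇ_total ≈ 568.1 W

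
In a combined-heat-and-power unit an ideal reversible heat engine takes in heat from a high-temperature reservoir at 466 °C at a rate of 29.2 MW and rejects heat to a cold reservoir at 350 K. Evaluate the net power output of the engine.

T_H = 466 °C → 466 + 273.15 = 739.15 K.
Since the cycle is reversible, η = 1 − T_C/T_H = 1 − 350.00/739.15 = 0.5265.
W = η·Q_H = 0.5265 × 29.2 = 15.4 MW.

Ẇ ≈ 15.4 MW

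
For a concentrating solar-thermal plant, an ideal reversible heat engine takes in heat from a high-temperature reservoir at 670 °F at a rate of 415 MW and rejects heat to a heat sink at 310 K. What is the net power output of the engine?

T_H = 670 °F → (670 − 32) × 5/9 = 354.44 °C = 627.59 K.
η_rev = 1 − T_C/T_H = 1 − 310.00/627.59 = 0.5061.
W = η·Q_H = 0.5061 × 415 = 210 MW.

Ẇ ≈ 210 MW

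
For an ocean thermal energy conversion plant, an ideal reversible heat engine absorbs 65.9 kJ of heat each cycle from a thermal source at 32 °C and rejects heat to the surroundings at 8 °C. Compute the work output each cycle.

T_H = 32 °C → 32 + 273.15 = 305.15 K.
T_C = 8 °C → 8 + 273.15 = 281.15 K.
The Carnot efficiency is η = 1 − T_C/T_H = 1 − 281.15/305.15 = 0.0786.
W = η·Q_H = 0.0786 × 65.9 = 5.18 kJ.

W ≈ 5.18 kJ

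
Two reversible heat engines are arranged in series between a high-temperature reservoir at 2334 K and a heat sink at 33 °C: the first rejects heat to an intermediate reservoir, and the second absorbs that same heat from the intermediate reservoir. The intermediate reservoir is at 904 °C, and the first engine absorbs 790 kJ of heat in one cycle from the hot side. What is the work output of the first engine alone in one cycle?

W₁ ≈ 391.6 kJ

T_C = 33 °C → 33 + 273.15 = 306.15 K.
T_m = 904 °C → 904 + 273.15 = 1177.15 K.
First-stage efficiency η₁ = 1 − T_m/T_H = 1 − 1177.15/2334.00 = 0.4957.
W₁ = η₁·Q_H = 0.4957 × 790 = 391.6 kJ.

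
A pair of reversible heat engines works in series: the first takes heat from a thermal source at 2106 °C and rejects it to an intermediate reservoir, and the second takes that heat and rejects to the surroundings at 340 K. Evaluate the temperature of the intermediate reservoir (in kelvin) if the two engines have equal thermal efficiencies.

T_H = 2106 °C → 2106 + 273.15 = 2379.15 K.
Equal efficiencies require 1 − T_m/T_H = 1 − T_C/T_m, i.e. T_m/T_H = T_C/T_m, so T_m = √(T_H·T_C) = √(2379.15 × 340.00) = 899 K.

T_m ≈ 899 K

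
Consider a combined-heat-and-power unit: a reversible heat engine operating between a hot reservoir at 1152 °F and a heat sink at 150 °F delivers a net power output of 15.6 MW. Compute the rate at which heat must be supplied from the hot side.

T_H = 1152 °F → (1152 − 32) × 5/9 = 622.22 °C = 895.37 K.
T_C = 150 °F → (150 − 32) × 5/9 = 65.56 °C = 338.71 K.
Carnot efficiency: η = 1 − T_C/T_H = 1 − 338.71/895.37 = 0.6217.
Q_H = W/η = 15.6/0.6217 = 25.1 MW.

Q̇_H ≈ 25.1 MW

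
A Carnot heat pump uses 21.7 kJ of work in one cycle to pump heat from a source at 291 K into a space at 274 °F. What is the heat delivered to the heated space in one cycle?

Q_H ≈ 75.9 kJ

T_H = 274 °F → (274 − 32) × 5/9 = 134.44 °C = 407.59 K.
COP_HP = T_H/(T_H − T_C) = 407.59/116.59 = 3.4958.
Q_H = COP_HP · W = 3.4958 × 21.7 = 75.9 kJ.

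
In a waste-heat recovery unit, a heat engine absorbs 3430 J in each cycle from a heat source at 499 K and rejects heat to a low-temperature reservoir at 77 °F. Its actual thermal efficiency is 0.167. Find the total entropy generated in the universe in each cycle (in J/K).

T_C = 77 °F → (77 − 32) × 5/9 = 25.00 °C = 298.15 K.
W = η·Q_H = 0.167 × 3430 = 572.8 J, so Q_C = Q_H − W = 2857 J.
Entropy balance on the reservoirs: −Q_H/T_H = -6.874 J/K, +Q_C/T_C = 9.583 J/K.
ΔS_univ = −Q_H/T_H + Q_C/T_C = 2.71 J/K (> 0, since η = 0.167 < η_Carnot = 0.403).

ΔS_univ ≈ 2.71 J/K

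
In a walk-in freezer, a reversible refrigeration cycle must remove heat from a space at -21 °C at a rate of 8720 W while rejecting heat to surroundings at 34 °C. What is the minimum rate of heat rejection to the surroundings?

Q̇_H ≈ 10600 W

T_H = 34 °C → 34 + 273.15 = 307.15 K.
T_C = -21 °C → -21 + 273.15 = 252.15 K.
For a reversible cycle Q_H/Q_C = T_H/T_C, so Q_H = Q_C·T_H/T_C = 8720 × 307.15/252.15 = 10600 W.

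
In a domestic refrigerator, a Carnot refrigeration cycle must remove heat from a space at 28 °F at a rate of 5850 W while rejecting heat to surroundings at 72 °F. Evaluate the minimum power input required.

T_H = 72 °F → (72 − 32) × 5/9 = 22.22 °C = 295.37 K.
T_C = 28 °F → (28 − 32) × 5/9 = -2.22 °C = 270.93 K.
The reversible coefficient of performance is COP_R = T_C/(T_H − T_C) = 270.93/24.44 = 11.0834.
W = Q_C/COP_R = 5850/11.0834 = 528 W.

Ẇ_in ≈ 528 W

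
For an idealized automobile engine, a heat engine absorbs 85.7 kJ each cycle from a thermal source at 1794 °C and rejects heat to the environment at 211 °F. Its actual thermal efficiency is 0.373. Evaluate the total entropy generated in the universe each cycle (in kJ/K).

T_H = 1794 °C → 1794 + 273.15 = 2067.15 K.
T_C = 211 °F → (211 − 32) × 5/9 = 99.44 °C = 372.59 K.
W = η·Q_H = 0.373 × 85.7 = 31.97 kJ, so Q_C = Q_H − W = 53.73 kJ.
Reservoir entropy changes: ΔS_H = −Q_H/T_H = −85.7/2067.15 = -0.04146 kJ/K and ΔS_C = +Q_C/T_C = 53.73/372.59 = 0.1442 kJ/K.
ΔS_univ = −Q_H/T_H + Q_C/T_C = 0.1028 kJ/K (> 0, since η = 0.373 < η_Carnot = 0.820).

ΔS_univ ≈ 0.1028 kJ/K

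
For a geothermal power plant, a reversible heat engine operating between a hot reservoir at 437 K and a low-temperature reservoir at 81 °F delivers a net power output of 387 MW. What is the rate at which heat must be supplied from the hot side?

T_C = 81 °F → (81 − 32) × 5/9 = 27.22 °C = 300.37 K.
Carnot efficiency: η = 1 − T_C/T_H = 1 − 300.37/437.00 = 0.3126.
Q_H = W/η = 387/0.3126 = 1238 MW.

Q̇_H ≈ 1238 MW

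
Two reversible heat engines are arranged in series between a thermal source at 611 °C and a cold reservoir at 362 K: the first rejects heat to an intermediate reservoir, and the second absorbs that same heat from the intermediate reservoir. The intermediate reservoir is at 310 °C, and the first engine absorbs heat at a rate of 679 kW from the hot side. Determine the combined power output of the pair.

Ẇ_total ≈ 401 kW

T_H = 611 °C → 611 + 273.15 = 884.15 K.
Two reversible stages in series are equivalent to a single Carnot engine between T_H and T_C, so η_total = 1 − T_C/T_H = 1 − 362.00/884.15 = 0.5906.
W_total = η_total · Q_H = 0.5906 × 679 = 401 kW.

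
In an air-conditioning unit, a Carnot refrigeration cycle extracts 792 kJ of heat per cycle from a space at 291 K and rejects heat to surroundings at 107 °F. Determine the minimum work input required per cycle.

W_in ≈ 64.8 kJ

T_H = 107 °F → (107 − 32) × 5/9 = 41.67 °C = 314.82 K.
For a reversible refrigerator, COP_R = T_C/(T_H − T_C) = 291.00/23.82 = 12.2183.
W = Q_C/COP_R = 792/12.2183 = 64.8 kJ.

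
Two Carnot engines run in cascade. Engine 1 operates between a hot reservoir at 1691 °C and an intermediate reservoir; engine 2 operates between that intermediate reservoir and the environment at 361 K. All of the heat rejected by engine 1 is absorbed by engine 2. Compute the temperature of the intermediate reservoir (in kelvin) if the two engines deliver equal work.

T_m ≈ 1163 K

T_H = 1691 °C → 1691 + 273.15 = 1964.15 K.
For reversible stages Q_m = Q_H·(T_m/T_H). Setting W₁ = Q_H(1 − T_m/T_H) equal to W₂ = Q_m(1 − T_C/T_m) = Q_H·(T_m − T_C)/T_H gives T_H − T_m = T_m − T_C, so T_m = (T_H + T_C)/2 = (1964.15 + 361.00)/2 = 1163 K.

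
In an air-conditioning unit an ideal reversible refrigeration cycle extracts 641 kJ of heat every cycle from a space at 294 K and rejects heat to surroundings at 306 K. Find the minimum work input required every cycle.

W_in ≈ 26.2 kJ

The reversible coefficient of performance is COP_R = T_C/(T_H − T_C) = 294.00/12.00 = 24.5000.
W = Q_C/COP_R = 641/24.5000 = 26.2 kJ.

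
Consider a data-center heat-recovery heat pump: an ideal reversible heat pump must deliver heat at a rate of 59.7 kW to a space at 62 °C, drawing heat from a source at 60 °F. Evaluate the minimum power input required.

T_H = 62 °C → 62 + 273.15 = 335.15 K.
T_C = 60 °F → (60 − 32) × 5/9 = 15.56 °C = 288.71 K.
The Carnot heat-pump COP is COP_HP = T_H/(T_H − T_C) = 335.15/46.44 = 7.2161.
W = Q_H/COP_HP = 59.7/7.2161 = 8.27 kW.

Ẇ_in ≈ 8.27 kW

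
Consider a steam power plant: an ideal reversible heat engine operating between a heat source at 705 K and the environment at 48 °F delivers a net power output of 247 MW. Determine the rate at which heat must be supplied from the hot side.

Q̇_H ≈ 412 MW

T_C = 48 °F → (48 − 32) × 5/9 = 8.89 °C = 282.04 K.
η_rev = 1 − T_C/T_H = 1 − 282.04/705.00 = 0.5999.
Q_H = W/η = 247/0.5999 = 412 MW.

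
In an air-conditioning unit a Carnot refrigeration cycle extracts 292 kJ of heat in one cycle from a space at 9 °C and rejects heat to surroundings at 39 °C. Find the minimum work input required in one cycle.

T_H = 39 °C → 39 + 273.15 = 312.15 K.
T_C = 9 °C → 9 + 273.15 = 282.15 K.
COP_R = T_C/(T_H − T_C) = 282.15/30.00 = 9.4050.
W = Q_C/COP_R = 292/9.4050 = 31.05 kJ.

W_in ≈ 31.05 kJ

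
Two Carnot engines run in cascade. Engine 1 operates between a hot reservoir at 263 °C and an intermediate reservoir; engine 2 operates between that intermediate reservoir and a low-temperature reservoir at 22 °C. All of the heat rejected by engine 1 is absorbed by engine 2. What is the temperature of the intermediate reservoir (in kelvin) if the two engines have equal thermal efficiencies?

T_H = 263 °C → 263 + 273.15 = 536.15 K.
T_C = 22 °C → 22 + 273.15 = 295.15 K.
Equal efficiencies require 1 − T_m/T_H = 1 − T_C/T_m, i.e. T_m/T_H = T_C/T_m, so T_m = √(T_H·T_C) = √(536.15 × 295.15) = 398 K.

T_m ≈ 398 K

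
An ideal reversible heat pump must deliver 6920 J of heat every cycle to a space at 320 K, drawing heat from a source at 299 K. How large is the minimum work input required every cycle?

W_in ≈ 454 J

For a reversible heat pump, COP_HP = T_H/(T_H − T_C) = 320.00/21.00 = 15.2381.
W = Q_H/COP_HP = 6920/15.2381 = 454 J.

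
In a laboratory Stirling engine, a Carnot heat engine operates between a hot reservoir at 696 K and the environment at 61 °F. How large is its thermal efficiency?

T_C = 61 °F → (61 − 32) × 5/9 = 16.11 °C = 289.26 K.
The Carnot efficiency is η = 1 − T_C/T_H = 1 − 289.26/696.00 = 0.5844.

η ≈ 0.5844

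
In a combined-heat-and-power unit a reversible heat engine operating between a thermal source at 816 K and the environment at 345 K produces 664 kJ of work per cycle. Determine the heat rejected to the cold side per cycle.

Q_C ≈ 486 kJ

Carnot efficiency: η = 1 − T_C/T_H = 1 − 345.00/816.00 = 0.5772.
Since Q_C/Q_H = T_C/T_H and Q_H = W/η, Q_C = W·T_C/(T_H − T_C) = 664 × 345.00/471.00 = 486 kJ.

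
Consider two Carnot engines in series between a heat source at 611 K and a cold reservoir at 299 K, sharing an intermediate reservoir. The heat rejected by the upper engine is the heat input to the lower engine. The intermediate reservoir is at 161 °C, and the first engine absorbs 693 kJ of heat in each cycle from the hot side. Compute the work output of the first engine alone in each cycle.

W₁ ≈ 201 kJ

T_m = 161 °C → 161 + 273.15 = 434.15 K.
First-stage efficiency η₁ = 1 − T_m/T_H = 1 − 434.15/611.00 = 0.2894.
W₁ = η₁·Q_H = 0.2894 × 693 = 201 kJ.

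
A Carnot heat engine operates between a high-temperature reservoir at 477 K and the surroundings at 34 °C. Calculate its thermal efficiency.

T_C = 34 °C → 34 + 273.15 = 307.15 K.
The Carnot efficiency is η = 1 − T_C/T_H = 1 − 307.15/477.00 = 0.356.

η ≈ 0.356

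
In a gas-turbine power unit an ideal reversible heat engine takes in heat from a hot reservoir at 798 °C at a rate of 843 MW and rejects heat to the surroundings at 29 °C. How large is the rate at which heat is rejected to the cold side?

Q̇_C ≈ 238 MW

T_H = 798 °C → 798 + 273.15 = 1071.15 K.
T_C = 29 °C → 29 + 273.15 = 302.15 K.
The Carnot efficiency is η = 1 − T_C/T_H = 1 − 302.15/1071.15 = 0.7179.
For a reversible cycle Q_C/Q_H = T_C/T_H, so Q_C = 843 × 302.15/1071.15 = 238 MW.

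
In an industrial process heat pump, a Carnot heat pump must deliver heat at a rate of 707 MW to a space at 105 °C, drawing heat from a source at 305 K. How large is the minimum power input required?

T_H = 105 °C → 105 + 273.15 = 378.15 K.
Reversible heating COP: COP_HP = T_H/(T_H − T_C) = 378.15/73.15 = 5.1695.
W = Q_H/COP_HP = 707/5.1695 = 136.8 MW.

Ẇ_in ≈ 136.8 MW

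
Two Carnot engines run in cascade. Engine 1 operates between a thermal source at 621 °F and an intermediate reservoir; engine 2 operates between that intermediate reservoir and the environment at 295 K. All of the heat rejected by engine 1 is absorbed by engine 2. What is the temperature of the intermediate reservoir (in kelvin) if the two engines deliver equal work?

T_m ≈ 447.7 K

T_H = 621 °F → (621 − 32) × 5/9 = 327.22 °C = 600.37 K.
For reversible stages Q_m = Q_H·(T_m/T_H). Setting W₁ = Q_H(1 − T_m/T_H) equal to W₂ = Q_m(1 − T_C/T_m) = Q_H·(T_m − T_C)/T_H gives T_H − T_m = T_m − T_C, so T_m = (T_H + T_C)/2 = (600.37 + 295.00)/2 = 447.7 K.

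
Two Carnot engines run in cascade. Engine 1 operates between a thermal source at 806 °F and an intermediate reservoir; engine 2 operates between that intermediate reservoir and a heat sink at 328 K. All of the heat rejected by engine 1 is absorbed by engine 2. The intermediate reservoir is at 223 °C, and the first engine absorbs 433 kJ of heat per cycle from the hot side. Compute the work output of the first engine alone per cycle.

T_H = 806 °F → (806 − 32) × 5/9 = 430.00 °C = 703.15 K.
T_m = 223 °C → 223 + 273.15 = 496.15 K.
First-stage efficiency η₁ = 1 − T_m/T_H = 1 − 496.15/703.15 = 0.2944.
W₁ = η₁·Q_H = 0.2944 × 433 = 127 kJ.

W₁ ≈ 127 kJ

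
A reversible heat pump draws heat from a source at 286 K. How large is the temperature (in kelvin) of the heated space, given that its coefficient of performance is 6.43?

COP_HP = T_H/(T_H − T_C) ⇒ T_H = T_C·COP_HP/(COP_HP − 1) = 286.00 × 6.43/(6.43 − 1) = 338.7 K.

T_H ≈ 338.7 K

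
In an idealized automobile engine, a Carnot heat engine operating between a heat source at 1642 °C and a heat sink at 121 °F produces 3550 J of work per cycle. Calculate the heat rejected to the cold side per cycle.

T_H = 1642 °C → 1642 + 273.15 = 1915.15 K.
T_C = 121 °F → (121 − 32) × 5/9 = 49.44 °C = 322.59 K.
η_rev = 1 − T_C/T_H = 1 − 322.59/1915.15 = 0.8316.
Since Q_C/Q_H = T_C/T_H and Q_H = W/η, Q_C = W·T_C/(T_H − T_C) = 3550 × 322.59/1592.56 = 719 J.

Q_C ≈ 719 J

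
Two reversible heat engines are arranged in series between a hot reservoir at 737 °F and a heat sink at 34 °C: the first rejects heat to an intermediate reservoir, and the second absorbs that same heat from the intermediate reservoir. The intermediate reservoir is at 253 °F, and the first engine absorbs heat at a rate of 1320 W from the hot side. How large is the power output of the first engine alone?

Ẇ₁ ≈ 534 W

T_H = 737 °F → (737 − 32) × 5/9 = 391.67 °C = 664.82 K.
T_C = 34 °C → 34 + 273.15 = 307.15 K.
T_m = 253 °F → (253 − 32) × 5/9 = 122.78 °C = 395.93 K.
First-stage efficiency η₁ = 1 − T_m/T_H = 1 − 395.93/664.82 = 0.4045.
W₁ = η₁·Q_H = 0.4045 × 1320 = 534 W.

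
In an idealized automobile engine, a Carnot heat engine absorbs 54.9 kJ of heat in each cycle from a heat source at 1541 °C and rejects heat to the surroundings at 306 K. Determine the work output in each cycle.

T_H = 1541 °C → 1541 + 273.15 = 1814.15 K.
The Carnot efficiency is η = 1 − T_C/T_H = 1 − 306.00/1814.15 = 0.8313.
W = η·Q_H = 0.8313 × 54.9 = 45.6 kJ.

W ≈ 45.6 kJ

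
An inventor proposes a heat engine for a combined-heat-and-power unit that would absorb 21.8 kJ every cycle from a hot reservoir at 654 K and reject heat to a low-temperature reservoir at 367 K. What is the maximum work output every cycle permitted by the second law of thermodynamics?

W_max ≈ 9.567 kJ

The upper bound on efficiency is η_max = 1 − T_C/T_H = 1 − 367.00/654.00 = 0.4388.
W_max = η_max · Q_H = 0.4388 × 21.8 = 9.567 kJ.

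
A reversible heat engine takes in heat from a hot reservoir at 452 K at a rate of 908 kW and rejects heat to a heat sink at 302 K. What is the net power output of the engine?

The Carnot efficiency is η = 1 − T_C/T_H = 1 − 302.00/452.00 = 0.3319.
W = η·Q_H = 0.3319 × 908 = 301 kW.

Ẇ ≈ 301 kW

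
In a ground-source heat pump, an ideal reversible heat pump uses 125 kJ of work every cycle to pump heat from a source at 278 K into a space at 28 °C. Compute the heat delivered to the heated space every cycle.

Q_H ≈ 1626 kJ

T_H = 28 °C → 28 + 273.15 = 301.15 K.
COP_HP = T_H/(T_H − T_C) = 301.15/23.15 = 13.0086.
Q_H = COP_HP · W = 13.0086 × 125 = 1626 kJ.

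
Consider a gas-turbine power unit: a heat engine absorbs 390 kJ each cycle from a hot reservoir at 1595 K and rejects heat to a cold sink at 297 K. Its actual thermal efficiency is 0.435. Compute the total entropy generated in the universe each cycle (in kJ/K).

W = η·Q_H = 0.435 × 390 = 169.7 kJ, so Q_C = Q_H − W = 220.3 kJ.
Reservoir entropy changes: ΔS_H = −Q_H/T_H = −390/1595.00 = -0.2445 kJ/K and ΔS_C = +Q_C/T_C = 220.3/297.00 = 0.7419 kJ/K.
ΔS_univ = −Q_H/T_H + Q_C/T_C = 0.497 kJ/K (> 0, since η = 0.435 < η_Carnot = 0.814).

ΔS_univ ≈ 0.497 kJ/K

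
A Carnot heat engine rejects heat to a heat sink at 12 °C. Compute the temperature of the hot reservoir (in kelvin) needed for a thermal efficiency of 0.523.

T_C = 12 °C → 12 + 273.15 = 285.15 K.
From η = 1 − T_C/T_H, solving for T_H gives T_H = T_C/(1 − η) = 285.15/(1 − 0.523) = 597.8 K.

T_H ≈ 597.8 K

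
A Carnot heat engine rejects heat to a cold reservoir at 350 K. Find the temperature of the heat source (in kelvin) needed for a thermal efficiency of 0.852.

From η = 1 − T_C/T_H, solving for T_H gives T_H = T_C/(1 − η) = 350.00/(1 − 0.852) = 2365 K.

T_H ≈ 2365 K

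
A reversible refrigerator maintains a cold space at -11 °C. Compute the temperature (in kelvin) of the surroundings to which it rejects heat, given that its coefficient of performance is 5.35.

T_H ≈ 311 K

T_C = -11 °C → -11 + 273.15 = 262.15 K.
COP_R = T_C/(T_H − T_C) ⇒ T_H = T_C·(1 + 1/COP_R) = 262.15 × (1 + 1/5.35) = 311 K.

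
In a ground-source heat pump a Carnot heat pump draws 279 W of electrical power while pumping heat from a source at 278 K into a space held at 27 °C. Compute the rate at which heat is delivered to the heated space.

T_H = 27 °C → 27 + 273.15 = 300.15 K.
COP_HP = T_H/(T_H − T_C) = 300.15/22.15 = 13.5508.
Q_H = COP_HP · W = 13.5508 × 279 = 3780 W.

Q̇_H ≈ 3780 W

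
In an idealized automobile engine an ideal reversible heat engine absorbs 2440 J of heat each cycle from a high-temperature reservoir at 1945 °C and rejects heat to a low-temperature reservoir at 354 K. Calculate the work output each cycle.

W ≈ 2050 J

T_H = 1945 °C → 1945 + 273.15 = 2218.15 K.
Since the cycle is reversible, η = 1 − T_C/T_H = 1 − 354.00/2218.15 = 0.8404.
W = η·Q_H = 0.8404 × 2440 = 2050 J.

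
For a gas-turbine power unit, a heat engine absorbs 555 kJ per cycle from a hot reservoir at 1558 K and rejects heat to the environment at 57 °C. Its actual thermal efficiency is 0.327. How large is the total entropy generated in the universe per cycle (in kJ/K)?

ΔS_univ ≈ 0.7751 kJ/K

T_C = 57 °C → 57 + 273.15 = 330.15 K.
W = η·Q_H = 0.327 × 555 = 181.5 kJ, so Q_C = Q_H − W = 373.5 kJ.
Entropy balance on the reservoirs: −Q_H/T_H = -0.3562 kJ/K, +Q_C/T_C = 1.131 kJ/K.
ΔS_univ = −Q_H/T_H + Q_C/T_C = 0.7751 kJ/K (> 0, since η = 0.327 < η_Carnot = 0.788).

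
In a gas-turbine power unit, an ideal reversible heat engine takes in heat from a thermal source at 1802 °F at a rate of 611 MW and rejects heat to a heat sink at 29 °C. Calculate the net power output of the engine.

Ẇ ≈ 464 MW

T_H = 1802 °F → (1802 − 32) × 5/9 = 983.33 °C = 1256.48 K.
T_C = 29 °C → 29 + 273.15 = 302.15 K.
Carnot efficiency: η = 1 − T_C/T_H = 1 − 302.15/1256.48 = 0.7595.
W = η·Q_H = 0.7595 × 611 = 464 MW.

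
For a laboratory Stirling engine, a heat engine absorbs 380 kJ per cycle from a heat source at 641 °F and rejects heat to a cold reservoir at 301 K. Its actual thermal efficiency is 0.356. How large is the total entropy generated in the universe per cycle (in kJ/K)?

T_H = 641 °F → (641 − 32) × 5/9 = 338.33 °C = 611.48 K.
W = η·Q_H = 0.356 × 380 = 135.3 kJ, so Q_C = Q_H − W = 244.7 kJ.
Entropy balance on the reservoirs: −Q_H/T_H = -0.6214 kJ/K, +Q_C/T_C = 0.8130 kJ/K.
ΔS_univ = −Q_H/T_H + Q_C/T_C = 0.1916 kJ/K (> 0, since η = 0.356 < η_Carnot = 0.508).

ΔS_univ ≈ 0.1916 kJ/K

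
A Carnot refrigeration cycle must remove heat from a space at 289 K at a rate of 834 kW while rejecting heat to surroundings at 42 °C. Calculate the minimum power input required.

T_H = 42 °C → 42 + 273.15 = 315.15 K.
The reversible coefficient of performance is COP_R = T_C/(T_H − T_C) = 289.00/26.15 = 11.0516.
W = Q_C/COP_R = 834/11.0516 = 75.46 kW.

Ẇ_in ≈ 75.46 kW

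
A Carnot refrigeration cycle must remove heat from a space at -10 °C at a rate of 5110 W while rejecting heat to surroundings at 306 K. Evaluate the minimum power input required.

T_C = -10 °C → -10 + 273.15 = 263.15 K.
The reversible coefficient of performance is COP_R = T_C/(T_H − T_C) = 263.15/42.85 = 6.1412.
W = Q_C/COP_R = 5110/6.1412 = 832.1 W.

Ẇ_in ≈ 832.1 W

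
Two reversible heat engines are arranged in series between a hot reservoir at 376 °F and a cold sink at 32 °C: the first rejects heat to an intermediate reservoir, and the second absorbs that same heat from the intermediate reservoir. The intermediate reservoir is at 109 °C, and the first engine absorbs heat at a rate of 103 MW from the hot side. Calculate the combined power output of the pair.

T_H = 376 °F → (376 − 32) × 5/9 = 191.11 °C = 464.26 K.
T_C = 32 °C → 32 + 273.15 = 305.15 K.
Two reversible stages in series are equivalent to a single Carnot engine between T_H and T_C, so η_total = 1 − T_C/T_H = 1 − 305.15/464.26 = 0.3427.
W_total = η_total · Q_H = 0.3427 × 103 = 35.30 MW.

Ẇ_total ≈ 35.30 MW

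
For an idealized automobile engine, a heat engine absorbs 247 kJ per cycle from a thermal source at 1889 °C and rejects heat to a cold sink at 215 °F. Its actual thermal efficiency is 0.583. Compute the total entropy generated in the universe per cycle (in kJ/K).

T_H = 1889 °C → 1889 + 273.15 = 2162.15 K.
T_C = 215 °F → (215 − 32) × 5/9 = 101.67 °C = 374.82 K.
W = η·Q_H = 0.583 × 247 = 144.0 kJ, so Q_C = Q_H − W = 103.0 kJ.
The hot reservoir loses entropy Q_H/T_H = 247/2162.15 = 0.1142 kJ/K; the cold reservoir gains Q_C/T_C = 103.0/374.82 = 0.2748 kJ/K.
ΔS_univ = −Q_H/T_H + Q_C/T_C = 0.161 kJ/K (> 0, since η = 0.583 < η_Carnot = 0.827).

ΔS_univ ≈ 0.161 kJ/K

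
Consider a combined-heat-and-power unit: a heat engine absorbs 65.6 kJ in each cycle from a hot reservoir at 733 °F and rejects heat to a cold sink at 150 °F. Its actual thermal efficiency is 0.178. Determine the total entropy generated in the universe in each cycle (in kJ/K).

ΔS_univ ≈ 0.0602 kJ/K

T_H = 733 °F → (733 − 32) × 5/9 = 389.44 °C = 662.59 K.
T_C = 150 °F → (150 − 32) × 5/9 = 65.56 °C = 338.71 K.
W = η·Q_H = 0.178 × 65.6 = 11.68 kJ, so Q_C = Q_H − W = 53.92 kJ.
The hot reservoir loses entropy Q_H/T_H = 65.6/662.59 = 0.09900 kJ/K; the cold reservoir gains Q_C/T_C = 53.92/338.71 = 0.1592 kJ/K.
ΔS_univ = −Q_H/T_H + Q_C/T_C = 0.0602 kJ/K (> 0, since η = 0.178 < η_Carnot = 0.489).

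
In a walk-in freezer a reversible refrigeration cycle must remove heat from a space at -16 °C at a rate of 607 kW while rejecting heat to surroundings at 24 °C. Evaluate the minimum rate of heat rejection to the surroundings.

T_H = 24 °C → 24 + 273.15 = 297.15 K.
T_C = -16 °C → -16 + 273.15 = 257.15 K.
For a reversible cycle Q_H/Q_C = T_H/T_C, so Q_H = Q_C·T_H/T_C = 607 × 297.15/257.15 = 701 kW.

Q̇_H ≈ 701 kW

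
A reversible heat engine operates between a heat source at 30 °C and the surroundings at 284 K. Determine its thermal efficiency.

η ≈ 0.0632

T_H = 30 °C → 30 + 273.15 = 303.15 K.
η_rev = 1 − T_C/T_H = 1 − 284.00/303.15 = 0.0632.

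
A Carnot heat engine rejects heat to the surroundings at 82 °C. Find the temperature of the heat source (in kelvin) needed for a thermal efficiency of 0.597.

T_H ≈ 881 K

T_C = 82 °C → 82 + 273.15 = 355.15 K.
From η = 1 − T_C/T_H, solving for T_H gives T_H = T_C/(1 − η) = 355.15/(1 − 0.597) = 881 K.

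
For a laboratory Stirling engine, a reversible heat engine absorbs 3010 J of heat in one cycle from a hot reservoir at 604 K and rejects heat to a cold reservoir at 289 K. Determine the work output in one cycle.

Carnot efficiency: η = 1 − T_C/T_H = 1 − 289.00/604.00 = 0.5215.
W = η·Q_H = 0.5215 × 3010 = 1570 J.

W ≈ 1570 J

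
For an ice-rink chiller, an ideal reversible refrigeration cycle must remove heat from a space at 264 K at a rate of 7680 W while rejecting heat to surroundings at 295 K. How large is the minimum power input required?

Ẇ_in ≈ 902 W

Carnot COP: COP_R = T_C/(T_H − T_C) = 264.00/31.00 = 8.5161.
W = Q_C/COP_R = 7680/8.5161 = 902 W.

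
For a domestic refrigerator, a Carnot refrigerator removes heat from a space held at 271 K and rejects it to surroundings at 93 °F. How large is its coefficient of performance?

COP_R ≈ 7.520

T_H = 93 °F → (93 − 32) × 5/9 = 33.89 °C = 307.04 K.
The reversible coefficient of performance is COP_R = T_C/(T_H − T_C) = 271.00/(307.04 − 271.00) = 7.520.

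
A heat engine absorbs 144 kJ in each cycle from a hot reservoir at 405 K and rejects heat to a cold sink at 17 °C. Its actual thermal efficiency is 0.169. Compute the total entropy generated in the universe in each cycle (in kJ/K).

T_C = 17 °C → 17 + 273.15 = 290.15 K.
W = η·Q_H = 0.169 × 144 = 24.34 kJ, so Q_C = Q_H − W = 119.7 kJ.
The hot reservoir loses entropy Q_H/T_H = 144/405.00 = 0.3556 kJ/K; the cold reservoir gains Q_C/T_C = 119.7/290.15 = 0.4124 kJ/K.
ΔS_univ = −Q_H/T_H + Q_C/T_C = 0.05687 kJ/K (> 0, since η = 0.169 < η_Carnot = 0.284).

ΔS_univ ≈ 0.05687 kJ/K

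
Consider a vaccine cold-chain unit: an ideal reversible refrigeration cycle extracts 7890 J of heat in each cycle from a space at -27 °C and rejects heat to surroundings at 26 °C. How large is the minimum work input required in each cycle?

T_H = 26 °C → 26 + 273.15 = 299.15 K.
T_C = -27 °C → -27 + 273.15 = 246.15 K.
Carnot COP: COP_R = T_C/(T_H − T_C) = 246.15/53.00 = 4.6443.
W = Q_C/COP_R = 7890/4.6443 = 1699 J.

W_in ≈ 1699 J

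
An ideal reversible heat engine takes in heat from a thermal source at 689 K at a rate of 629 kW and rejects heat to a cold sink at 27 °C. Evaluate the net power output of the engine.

Ẇ ≈ 355.0 kW

T_C = 27 °C → 27 + 273.15 = 300.15 K.
η_rev = 1 − T_C/T_H = 1 − 300.15/689.00 = 0.5644.
W = η·Q_H = 0.5644 × 629 = 355.0 kW.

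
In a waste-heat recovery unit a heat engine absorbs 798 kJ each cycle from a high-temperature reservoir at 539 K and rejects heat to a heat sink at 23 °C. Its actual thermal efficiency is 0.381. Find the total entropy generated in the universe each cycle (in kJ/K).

T_C = 23 °C → 23 + 273.15 = 296.15 K.
W = η·Q_H = 0.381 × 798 = 304.0 kJ, so Q_C = Q_H − W = 494.0 kJ.
Entropy balance on the reservoirs: −Q_H/T_H = -1.481 kJ/K, +Q_C/T_C = 1.668 kJ/K.
ΔS_univ = −Q_H/T_H + Q_C/T_C = 0.1874 kJ/K (> 0, since η = 0.381 < η_Carnot = 0.451).

ΔS_univ ≈ 0.1874 kJ/K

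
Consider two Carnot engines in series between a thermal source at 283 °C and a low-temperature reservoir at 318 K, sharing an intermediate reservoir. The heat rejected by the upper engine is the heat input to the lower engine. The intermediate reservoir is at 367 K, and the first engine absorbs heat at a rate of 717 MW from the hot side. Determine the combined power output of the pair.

Ẇ_total ≈ 307 MW

T_H = 283 °C → 283 + 273.15 = 556.15 K.
Two reversible stages in series are equivalent to a single Carnot engine between T_H and T_C, so η_total = 1 − T_C/T_H = 1 − 318.00/556.15 = 0.4282.
W_total = η_total · Q_H = 0.4282 × 717 = 307 MW.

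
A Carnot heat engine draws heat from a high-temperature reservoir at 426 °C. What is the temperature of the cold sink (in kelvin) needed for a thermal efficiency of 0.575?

T_H = 426 °C → 426 + 273.15 = 699.15 K.
From η = 1 − T_C/T_H, T_C = T_H·(1 − η) = 699.15 × (1 − 0.575) = 297 K.

T_C ≈ 297 K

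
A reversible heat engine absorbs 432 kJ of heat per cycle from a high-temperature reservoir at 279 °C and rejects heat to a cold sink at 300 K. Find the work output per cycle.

T_H = 279 °C → 279 + 273.15 = 552.15 K.
The Carnot efficiency is η = 1 − T_C/T_H = 1 − 300.00/552.15 = 0.4567.
W = η·Q_H = 0.4567 × 432 = 197.3 kJ.

W ≈ 197.3 kJ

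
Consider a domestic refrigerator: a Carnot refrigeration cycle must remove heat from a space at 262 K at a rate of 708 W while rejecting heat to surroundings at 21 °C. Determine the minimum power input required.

Ẇ_in ≈ 86.9 W

T_H = 21 °C → 21 + 273.15 = 294.15 K.
COP_R = T_C/(T_H − T_C) = 262.00/32.15 = 8.1493.
W = Q_C/COP_R = 708/8.1493 = 86.9 W.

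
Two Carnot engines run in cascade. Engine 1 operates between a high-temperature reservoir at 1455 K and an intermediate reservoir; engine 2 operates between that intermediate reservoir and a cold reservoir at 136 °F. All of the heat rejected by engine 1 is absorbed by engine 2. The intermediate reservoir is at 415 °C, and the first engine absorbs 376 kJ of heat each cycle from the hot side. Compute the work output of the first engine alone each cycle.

T_C = 136 °F → (136 − 32) × 5/9 = 57.78 °C = 330.93 K.
T_m = 415 °C → 415 + 273.15 = 688.15 K.
First-stage efficiency η₁ = 1 − T_m/T_H = 1 − 688.15/1455.00 = 0.5270.
W₁ = η₁·Q_H = 0.5270 × 376 = 198 kJ.

W₁ ≈ 198 kJ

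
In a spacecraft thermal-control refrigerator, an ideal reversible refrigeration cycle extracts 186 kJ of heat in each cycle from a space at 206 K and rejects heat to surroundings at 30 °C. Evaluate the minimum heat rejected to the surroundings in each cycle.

Q_H ≈ 273.7 kJ

T_H = 30 °C → 30 + 273.15 = 303.15 K.
For a reversible cycle Q_H/Q_C = T_H/T_C, so Q_H = Q_C·T_H/T_C = 186 × 303.15/206.00 = 273.7 kJ.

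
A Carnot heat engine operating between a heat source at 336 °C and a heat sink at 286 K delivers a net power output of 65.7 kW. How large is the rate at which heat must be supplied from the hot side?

T_H = 336 °C → 336 + 273.15 = 609.15 K.
η_rev = 1 − T_C/T_H = 1 − 286.00/609.15 = 0.5305.
Q_H = W/η = 65.7/0.5305 = 124 kW.

Q̇_H ≈ 124 kW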